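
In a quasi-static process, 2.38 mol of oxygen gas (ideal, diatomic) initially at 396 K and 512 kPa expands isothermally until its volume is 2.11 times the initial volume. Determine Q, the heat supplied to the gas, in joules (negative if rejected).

5850 J

V₁ = nRT₁/P₁ = 2.38×8.314×396/512 = 15.3 L.
Isothermal: T stays 396 K; PV = const ⇒ V₂ = 32.3 L, P₂ = 243 kPa.
ΔU = 0 (ideal gas, T constant).
W = nRT ln(V₂/V₁) = 2.38×8.314×396×ln(2.11) = 5850 J.
Q = ΔU + W = 5850 J.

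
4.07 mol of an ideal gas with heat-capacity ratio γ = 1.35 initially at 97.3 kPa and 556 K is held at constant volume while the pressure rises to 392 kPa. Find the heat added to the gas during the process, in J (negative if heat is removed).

163000 J

V₁ = nRT₁/P₁ = 4.07×8.314×556/97.3 = 193 L.
Isochoric: V stays 193 L; P/T = const ⇒ T₂ = 2240 K, P₂ = 392 kPa.
W = 0 (no volume change).
ΔU = nCvΔT = 4.07×23.8×(2240−556) = 163000 J.
Q = ΔU = 163000 J.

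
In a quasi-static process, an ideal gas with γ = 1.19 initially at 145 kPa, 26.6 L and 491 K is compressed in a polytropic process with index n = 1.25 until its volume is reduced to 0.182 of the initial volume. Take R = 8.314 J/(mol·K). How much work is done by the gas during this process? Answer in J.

-8190 J

n = P₁V₁/(RT₁) = 145×26.6/(8.314×491) = 0.945 mol.
Polytropic n=1.25: T₂ = T₁(V₁/V₂)^(n−1) = 491×(5.49)^0.25 = 752 K; P₂ = P₁(V₁/V₂)^n = 1220 kPa.
W = (P₁V₁−P₂V₂)/(n−1) = (145×26.6−1220×4.84)/0.25 = -8190 J.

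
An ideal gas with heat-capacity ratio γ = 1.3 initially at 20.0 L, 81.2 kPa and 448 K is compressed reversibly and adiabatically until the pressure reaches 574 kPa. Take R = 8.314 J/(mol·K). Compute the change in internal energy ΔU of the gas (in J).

n = P₁V₁/(RT₁) = 81.2×20.0/(8.314×448) = 0.436 mol.
Adiabatic: T₂/T₁ = (P₂/P₁)^((γ−1)/γ) ⇒ T₂ = 448×(7.07)^0.231 = 704 K; V₂ = 4.44 L.
For an ideal gas ΔU = nCvΔT with Cv = R/(γ−1) = 27.7 J/(mol·K).
ΔU = 0.436×27.7×(704−448) = 3090 J.

3090 J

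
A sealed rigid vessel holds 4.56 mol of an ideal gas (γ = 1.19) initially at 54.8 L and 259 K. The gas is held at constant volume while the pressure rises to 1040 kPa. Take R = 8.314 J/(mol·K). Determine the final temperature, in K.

1500 K

P₁ = nRT₁/V₁ = 4.56×8.314×259/54.8 = 179 kPa.
Isochoric: V stays 54.8 L; P/T = const ⇒ T₂ = 1500 K, P₂ = 1040 kPa.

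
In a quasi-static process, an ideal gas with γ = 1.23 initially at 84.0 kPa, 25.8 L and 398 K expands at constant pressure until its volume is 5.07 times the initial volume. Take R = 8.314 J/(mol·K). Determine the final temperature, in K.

Isobaric: P stays 84.0 kPa; V/T = const ⇒ T₂ = 2020 K, V₂ = 131 L.

2020 K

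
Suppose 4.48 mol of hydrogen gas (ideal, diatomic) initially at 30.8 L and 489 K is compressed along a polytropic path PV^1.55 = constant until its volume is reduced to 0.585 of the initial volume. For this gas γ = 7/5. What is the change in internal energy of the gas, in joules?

P₁ = nRT₁/V₁ = 4.48×8.314×489/30.8 = 591 kPa.
Polytropic n=1.55: T₂ = T₁(V₁/V₂)^(n−1) = 489×(1.71)^0.55 = 657 K; P₂ = P₁(V₁/V₂)^n = 1360 kPa.
For an ideal gas ΔU = nCvΔT with Cv = (5/2)R = 20.8 J/(mol·K).
ΔU = 4.48×20.8×(657−489) = 15600 J.

15600 J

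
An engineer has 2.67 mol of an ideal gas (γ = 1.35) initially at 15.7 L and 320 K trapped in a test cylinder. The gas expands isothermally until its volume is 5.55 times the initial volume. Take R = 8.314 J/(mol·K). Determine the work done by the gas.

12200 J

P₁ = nRT₁/V₁ = 2.67×8.314×320/15.7 = 452 kPa.
Isothermal: T stays 320 K; PV = const ⇒ V₂ = 87.1 L, P₂ = 81.5 kPa.
W = nRT ln(V₂/V₁) = 2.67×8.314×320×ln(5.55) = 12200 J.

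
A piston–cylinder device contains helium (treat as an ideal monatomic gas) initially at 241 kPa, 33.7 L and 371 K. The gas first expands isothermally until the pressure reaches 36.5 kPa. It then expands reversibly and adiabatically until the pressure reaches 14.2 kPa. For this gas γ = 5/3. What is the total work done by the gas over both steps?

n = P₁V₁/(RT₁) = 241×33.7/(8.314×371) = 2.63 mol.
Step 1 — Isothermal: T stays 371 K; PV = const ⇒ V₂ = 223 L, P₂ = 36.5 kPa.
ΔU = 0 (ideal gas, T constant).
W = nRT ln(V₂/V₁) = 2.63×8.314×371×ln(6.60) = 15300 J.
Q = ΔU + W = 15300 J.
State after step 1: P = 36.5 kPa, V = 223 L, T = 371 K.
Step 2 — Adiabatic: T₂/T₁ = (P₂/P₁)^((γ−1)/γ) ⇒ T₂ = 371×(0.389)^0.400 = 254 K; V₂ = 392 L.
ΔU = nCvΔT = 2.63×12.5×(254−371) = -3830 J.
Q = 0 for an adiabatic process, so W = −ΔU = 3830 J.
Net over both steps: W = 19200 J, Q = 15300 J, ΔU = -3830 J.

19200 J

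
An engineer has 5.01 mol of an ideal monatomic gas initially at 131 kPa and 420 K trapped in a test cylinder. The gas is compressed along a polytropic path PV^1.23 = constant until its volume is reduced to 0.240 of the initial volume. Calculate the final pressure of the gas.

758 kPa

V₁ = nRT₁/P₁ = 5.01×8.314×420/131 = 134 L.
Polytropic n=1.23: T₂ = T₁(V₁/V₂)^(n−1) = 420×(4.17)^0.23 = 583 K; P₂ = P₁(V₁/V₂)^n = 758 kPa.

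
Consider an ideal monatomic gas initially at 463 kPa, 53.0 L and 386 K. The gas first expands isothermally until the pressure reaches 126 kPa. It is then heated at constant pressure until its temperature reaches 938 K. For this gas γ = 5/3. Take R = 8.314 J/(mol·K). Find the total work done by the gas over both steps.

n = P₁V₁/(RT₁) = 463×53.0/(8.314×386) = 7.65 mol.
Step 1 — Isothermal: T stays 386 K; PV = const ⇒ V₂ = 195 L, P₂ = 126 kPa.
ΔU = 0 (ideal gas, T constant).
W = nRT ln(V₂/V₁) = 7.65×8.314×386×ln(3.67) = 31900 J.
Q = ΔU + W = 31900 J.
State after step 1: P = 126 kPa, V = 195 L, T = 386 K.
Step 2 — Isobaric: P stays 126 kPa; V/T = const ⇒ T₂ = 938 K, V₂ = 473 L.
W = PΔV = 126×(473−195) kPa·L = 35100 J.
ΔU = nCvΔT = 7.65×12.5×(938−386) = 52600 J.
Q = ΔU + W = nCpΔT = 87700 J.
Net over both steps: W = 67000 J, Q = 120000 J, ΔU = 52600 J.

67000 J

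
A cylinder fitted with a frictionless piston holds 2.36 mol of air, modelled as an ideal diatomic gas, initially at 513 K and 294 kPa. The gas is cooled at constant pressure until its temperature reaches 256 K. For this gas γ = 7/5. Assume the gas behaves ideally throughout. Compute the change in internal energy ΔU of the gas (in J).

V₁ = nRT₁/P₁ = 2.36×8.314×513/294 = 34.2 L.
Isobaric: P stays 294 kPa; V/T = const ⇒ T₂ = 256 K, V₂ = 17.1 L.
For an ideal gas ΔU = nCvΔT with Cv = (5/2)R = 20.8 J/(mol·K).
ΔU = 2.36×20.8×(256−513) = -12600 J.

-12600 J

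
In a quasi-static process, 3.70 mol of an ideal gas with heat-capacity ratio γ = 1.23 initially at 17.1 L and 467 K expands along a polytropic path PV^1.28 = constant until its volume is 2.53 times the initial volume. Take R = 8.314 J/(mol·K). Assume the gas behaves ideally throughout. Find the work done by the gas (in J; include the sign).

P₁ = nRT₁/V₁ = 3.70×8.314×467/17.1 = 840 kPa.
Polytropic n=1.28: T₂ = T₁(V₁/V₂)^(n−1) = 467×(0.395)^0.28 = 360 K; P₂ = P₁(V₁/V₂)^n = 256 kPa.
W = (P₁V₁−P₂V₂)/(n−1) = (840×17.1−256×43.3)/0.28 = 11700 J.

11700 J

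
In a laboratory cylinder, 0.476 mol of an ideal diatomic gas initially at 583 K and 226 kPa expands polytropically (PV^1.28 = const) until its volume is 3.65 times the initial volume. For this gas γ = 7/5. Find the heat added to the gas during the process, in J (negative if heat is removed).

752 J

V₁ = nRT₁/P₁ = 0.476×8.314×583/226 = 10.2 L.
Polytropic n=1.28: T₂ = T₁(V₁/V₂)^(n−1) = 583×(0.274)^0.28 = 406 K; P₂ = P₁(V₁/V₂)^n = 43.1 kPa.
W = (P₁V₁−P₂V₂)/(n−1) = (226×10.2−43.1×37.3)/0.28 = 2510 J.
ΔU = nCvΔT = 0.476×20.8×(406−583) = -1750 J.
Q = ΔU + W = 752 J.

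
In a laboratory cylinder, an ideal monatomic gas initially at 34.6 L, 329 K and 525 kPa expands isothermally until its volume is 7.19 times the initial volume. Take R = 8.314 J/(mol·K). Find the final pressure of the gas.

73.0 kPa

Isothermal: T stays 329 K; PV = const ⇒ V₂ = 249 L, P₂ = 73.0 kPa.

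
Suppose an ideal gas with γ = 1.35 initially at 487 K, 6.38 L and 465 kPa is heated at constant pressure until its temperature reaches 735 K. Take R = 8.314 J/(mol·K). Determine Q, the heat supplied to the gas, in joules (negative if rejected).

5830 J

n = P₁V₁/(RT₁) = 465×6.38/(8.314×487) = 0.733 mol.
Isobaric: P stays 465 kPa; V/T = const ⇒ T₂ = 735 K, V₂ = 9.63 L.
W = PΔV = 465×(9.63−6.38) kPa·L = 1510 J.
ΔU = nCvΔT = 0.733×23.8×(735−487) = 4320 J.
Q = ΔU + W = nCpΔT = 5830 J.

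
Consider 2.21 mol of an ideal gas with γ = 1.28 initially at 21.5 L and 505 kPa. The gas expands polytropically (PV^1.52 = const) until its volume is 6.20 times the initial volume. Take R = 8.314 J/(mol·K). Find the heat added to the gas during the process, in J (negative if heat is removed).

-11000 J

T₁ = P₁V₁/(nR) = 505×21.5/(2.21×8.314) = 591 K.
Polytropic n=1.52: T₂ = T₁(V₁/V₂)^(n−1) = 591×(0.161)^0.52 = 229 K; P₂ = P₁(V₁/V₂)^n = 31.5 kPa.
W = (P₁V₁−P₂V₂)/(n−1) = (505×21.5−31.5×133)/0.52 = 12800 J.
ΔU = nCvΔT = 2.21×29.7×(229−591) = -23800 J.
Q = ΔU + W = -11000 J.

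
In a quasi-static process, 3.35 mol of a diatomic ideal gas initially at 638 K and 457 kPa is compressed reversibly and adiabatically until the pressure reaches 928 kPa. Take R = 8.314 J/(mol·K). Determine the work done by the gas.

-9970 J

V₁ = nRT₁/P₁ = 3.35×8.314×638/457 = 38.9 L.
Adiabatic: T₂/T₁ = (P₂/P₁)^((γ−1)/γ) ⇒ T₂ = 638×(2.03)^0.286 = 781 K; V₂ = 23.4 L.
ΔU = nCvΔT = 3.35×20.8×(781−638) = 9970 J.
Q = 0 for an adiabatic process, so W = −ΔU = -9970 J.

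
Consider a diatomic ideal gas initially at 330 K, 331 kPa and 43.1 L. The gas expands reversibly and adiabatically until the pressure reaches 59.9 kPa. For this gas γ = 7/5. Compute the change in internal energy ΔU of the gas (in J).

n = P₁V₁/(RT₁) = 331×43.1/(8.314×330) = 5.20 mol.
Adiabatic: T₂/T₁ = (P₂/P₁)^((γ−1)/γ) ⇒ T₂ = 330×(0.181)^0.286 = 202 K; V₂ = 146 L.
For an ideal gas ΔU = nCvΔT with Cv = (5/2)R = 20.8 J/(mol·K).
ΔU = 5.20×20.8×(202−330) = -13800 J.

-13800 J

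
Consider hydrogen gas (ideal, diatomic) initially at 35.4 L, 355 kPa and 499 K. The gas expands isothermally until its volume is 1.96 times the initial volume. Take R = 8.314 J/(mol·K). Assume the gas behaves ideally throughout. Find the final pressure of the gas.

181 kPa

Isothermal: T stays 499 K; PV = const ⇒ V₂ = 69.4 L, P₂ = 181 kPa.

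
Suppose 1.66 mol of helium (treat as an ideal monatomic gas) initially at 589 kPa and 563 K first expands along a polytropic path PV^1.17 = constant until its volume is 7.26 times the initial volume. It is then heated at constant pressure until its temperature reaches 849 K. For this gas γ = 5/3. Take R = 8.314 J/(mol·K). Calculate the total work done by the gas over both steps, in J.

V₁ = nRT₁/P₁ = 1.66×8.314×563/589 = 13.2 L.
Step 1 — Polytropic n=1.17: T₂ = T₁(V₁/V₂)^(n−1) = 563×(0.138)^0.17 = 402 K; P₂ = P₁(V₁/V₂)^n = 57.9 kPa.
W = (P₁V₁−P₂V₂)/(n−1) = (589×13.2−57.9×95.8)/0.17 = 13100 J.
ΔU = nCvΔT = 1.66×12.5×(402−563) = -3330 J.
Q = ΔU + W = 9740 J.
State after step 1: P = 57.9 kPa, V = 95.8 L, T = 402 K.
Step 2 — Isobaric: P stays 57.9 kPa; V/T = const ⇒ T₂ = 849 K, V₂ = 202 L.
W = PΔV = 57.9×(202−95.8) kPa·L = 6170 J.
ΔU = nCvΔT = 1.66×12.5×(849−402) = 9260 J.
Q = ΔU + W = nCpΔT = 15400 J.
Net over both steps: W = 19200 J, Q = 25200 J, ΔU = 5920 J.

19200 J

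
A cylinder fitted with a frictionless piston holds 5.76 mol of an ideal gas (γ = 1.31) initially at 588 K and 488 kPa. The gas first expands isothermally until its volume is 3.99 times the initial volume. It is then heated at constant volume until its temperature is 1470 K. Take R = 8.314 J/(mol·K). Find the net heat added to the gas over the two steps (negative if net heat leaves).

175000 J

V₁ = nRT₁/P₁ = 5.76×8.314×588/488 = 57.7 L.
Step 1 — Isothermal: T stays 588 K; PV = const ⇒ V₂ = 230 L, P₂ = 122 kPa.
ΔU = 0 (ideal gas, T constant).
W = nRT ln(V₂/V₁) = 5.76×8.314×588×ln(3.99) = 39000 J.
Q = ΔU + W = 39000 J.
State after step 1: P = 122 kPa, V = 230 L, T = 588 K.
Step 2 — Isochoric: V stays 230 L; P/T = const ⇒ T₂ = 1470 K, P₂ = 306 kPa.
W = 0 (no volume change).
ΔU = nCvΔT = 5.76×26.8×(1470−588) = 136000 J.
Q = ΔU = 136000 J.
Net over both steps: W = 39000 J, Q = 175000 J, ΔU = 136000 J.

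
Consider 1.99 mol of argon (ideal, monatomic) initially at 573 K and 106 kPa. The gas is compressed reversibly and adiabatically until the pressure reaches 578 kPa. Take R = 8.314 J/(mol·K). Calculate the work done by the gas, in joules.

-13800 J

V₁ = nRT₁/P₁ = 1.99×8.314×573/106 = 89.4 L.
Adiabatic: T₂/T₁ = (P₂/P₁)^((γ−1)/γ) ⇒ T₂ = 573×(5.45)^0.400 = 1130 K; V₂ = 32.3 L.
ΔU = nCvΔT = 1.99×12.5×(1130−573) = 13800 J.
Q = 0 for an adiabatic process, so W = −ΔU = -13800 J.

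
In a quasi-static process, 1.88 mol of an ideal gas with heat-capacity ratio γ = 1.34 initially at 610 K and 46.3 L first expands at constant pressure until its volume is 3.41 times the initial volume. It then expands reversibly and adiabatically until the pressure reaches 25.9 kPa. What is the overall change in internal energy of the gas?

28500 J

P₁ = nRT₁/V₁ = 1.88×8.314×610/46.3 = 206 kPa.
Step 1 — Isobaric: P stays 206 kPa; V/T = const ⇒ T₂ = 2080 K, V₂ = 158 L.
W = PΔV = 206×(158−46.3) kPa·L = 23000 J.
ΔU = nCvΔT = 1.88×24.5×(2080−610) = 67600 J.
Q = ΔU + W = nCpΔT = 90600 J.
State after step 1: P = 206 kPa, V = 158 L, T = 2080 K.
Step 2 — Adiabatic: T₂/T₁ = (P₂/P₁)^((γ−1)/γ) ⇒ T₂ = 2080×(0.126)^0.254 = 1230 K; V₂ = 742 L.
ΔU = nCvΔT = 1.88×24.5×(1230−2080) = -39100 J.
Q = 0 for an adiabatic process, so W = −ΔU = 39100 J.
Net over both steps: W = 62100 J, Q = 90600 J, ΔU = 28500 J.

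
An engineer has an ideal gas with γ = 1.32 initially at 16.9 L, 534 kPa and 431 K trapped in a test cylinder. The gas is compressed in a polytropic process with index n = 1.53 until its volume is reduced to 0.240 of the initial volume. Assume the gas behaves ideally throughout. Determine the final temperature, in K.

918 K

Polytropic n=1.53: T₂ = T₁(V₁/V₂)^(n−1) = 431×(4.17)^0.53 = 918 K; P₂ = P₁(V₁/V₂)^n = 4740 kPa.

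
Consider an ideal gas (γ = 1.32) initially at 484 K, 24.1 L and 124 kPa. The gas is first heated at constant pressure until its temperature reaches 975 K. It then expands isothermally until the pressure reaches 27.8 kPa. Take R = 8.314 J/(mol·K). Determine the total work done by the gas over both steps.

n = P₁V₁/(RT₁) = 124×24.1/(8.314×484) = 0.743 mol.
Step 1 — Isobaric: P stays 124 kPa; V/T = const ⇒ T₂ = 975 K, V₂ = 48.5 L.
W = PΔV = 124×(48.5−24.1) kPa·L = 3030 J.
ΔU = nCvΔT = 0.743×26.0×(975−484) = 9470 J.
Q = ΔU + W = nCpΔT = 12500 J.
State after step 1: P = 124 kPa, V = 48.5 L, T = 975 K.
Step 2 — Isothermal: T stays 975 K; PV = const ⇒ V₂ = 217 L, P₂ = 27.8 kPa.
ΔU = 0 (ideal gas, T constant).
W = nRT ln(V₂/V₁) = 0.743×8.314×975×ln(4.46) = 9000 J.
Q = ΔU + W = 9000 J.
Net over both steps: W = 12000 J, Q = 21500 J, ΔU = 9470 J.

12000 J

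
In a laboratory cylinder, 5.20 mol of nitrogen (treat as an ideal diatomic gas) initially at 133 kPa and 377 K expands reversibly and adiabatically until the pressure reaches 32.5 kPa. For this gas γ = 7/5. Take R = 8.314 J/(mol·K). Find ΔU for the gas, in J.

V₁ = nRT₁/P₁ = 5.20×8.314×377/133 = 123 L.
Adiabatic: T₂/T₁ = (P₂/P₁)^((γ−1)/γ) ⇒ T₂ = 377×(0.244)^0.286 = 252 K; V₂ = 335 L.
For an ideal gas ΔU = nCvΔT with Cv = (5/2)R = 20.8 J/(mol·K).
ΔU = 5.20×20.8×(252−377) = -13500 J.

-13500 J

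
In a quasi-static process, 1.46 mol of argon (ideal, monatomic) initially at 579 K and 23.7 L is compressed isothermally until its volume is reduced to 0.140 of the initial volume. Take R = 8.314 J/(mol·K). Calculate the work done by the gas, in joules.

P₁ = nRT₁/V₁ = 1.46×8.314×579/23.7 = 297 kPa.
Isothermal: T stays 579 K; PV = const ⇒ V₂ = 3.32 L, P₂ = 2120 kPa.
W = nRT ln(V₂/V₁) = 1.46×8.314×579×ln(0.140) = -13800 J.

-13800 J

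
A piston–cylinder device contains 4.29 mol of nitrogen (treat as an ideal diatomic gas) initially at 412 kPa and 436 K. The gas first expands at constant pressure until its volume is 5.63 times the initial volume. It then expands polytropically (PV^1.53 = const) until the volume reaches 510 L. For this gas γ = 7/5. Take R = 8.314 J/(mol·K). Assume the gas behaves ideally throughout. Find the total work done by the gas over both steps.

133000 J

V₁ = nRT₁/P₁ = 4.29×8.314×436/412 = 37.7 L.
Step 1 — Isobaric: P stays 412 kPa; V/T = const ⇒ T₂ = 2450 K, V₂ = 213 L.
W = PΔV = 412×(213−37.7) kPa·L = 72000 J.
ΔU = nCvΔT = 4.29×20.8×(2450−436) = 180000 J.
Q = ΔU + W = nCpΔT = 252000 J.
State after step 1: P = 412 kPa, V = 213 L, T = 2450 K.
Step 2 — Polytropic n=1.53: T₂ = T₁(V₁/V₂)^(n−1) = 2450×(0.417)^0.53 = 1540 K; P₂ = P₁(V₁/V₂)^n = 108 kPa.
W = (P₁V₁−P₂V₂)/(n−1) = (412×213−108×510)/0.53 = 61300 J.
ΔU = nCvΔT = 4.29×20.8×(1540−2450) = -81300 J.
Q = ΔU + W = -19900 J.
Net over both steps: W = 133000 J, Q = 232000 J, ΔU = 98700 J.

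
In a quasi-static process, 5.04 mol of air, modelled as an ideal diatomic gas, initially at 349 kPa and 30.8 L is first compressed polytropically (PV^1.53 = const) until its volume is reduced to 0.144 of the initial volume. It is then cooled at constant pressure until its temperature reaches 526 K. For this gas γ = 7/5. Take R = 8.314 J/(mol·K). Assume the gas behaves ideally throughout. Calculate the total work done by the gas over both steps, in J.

-44300 J

T₁ = P₁V₁/(nR) = 349×30.8/(5.04×8.314) = 257 K.
Step 1 — Polytropic n=1.53: T₂ = T₁(V₁/V₂)^(n−1) = 257×(6.94)^0.53 = 716 K; P₂ = P₁(V₁/V₂)^n = 6770 kPa.
W = (P₁V₁−P₂V₂)/(n−1) = (349×30.8−6770×4.44)/0.53 = -36400 J.
ΔU = nCvΔT = 5.04×20.8×(716−257) = 48200 J.
Q = ΔU + W = 11800 J.
State after step 1: P = 6770 kPa, V = 4.44 L, T = 716 K.
Step 2 — Isobaric: P stays 6770 kPa; V/T = const ⇒ T₂ = 526 K, V₂ = 3.26 L.
W = PΔV = 6770×(3.26−4.44) kPa·L = -7980 J.
ΔU = nCvΔT = 5.04×20.8×(526−716) = -20000 J.
Q = ΔU + W = nCpΔT = -27900 J.
Net over both steps: W = -44300 J, Q = -16100 J, ΔU = 28200 J.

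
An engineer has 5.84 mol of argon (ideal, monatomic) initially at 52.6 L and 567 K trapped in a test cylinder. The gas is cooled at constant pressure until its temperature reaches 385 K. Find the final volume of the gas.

35.7 L

P₁ = nRT₁/V₁ = 5.84×8.314×567/52.6 = 523 kPa.
Isobaric: P stays 523 kPa; V/T = const ⇒ T₂ = 385 K, V₂ = 35.7 L.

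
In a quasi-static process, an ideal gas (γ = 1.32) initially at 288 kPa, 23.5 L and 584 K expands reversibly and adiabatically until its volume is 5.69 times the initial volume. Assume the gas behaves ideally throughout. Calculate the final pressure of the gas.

Adiabatic: TV^(γ−1) = const ⇒ T₂ = 584×(0.176)^0.320 = 335 K; PV^γ = const ⇒ P₂ = 29.0 kPa.

29.0 kPa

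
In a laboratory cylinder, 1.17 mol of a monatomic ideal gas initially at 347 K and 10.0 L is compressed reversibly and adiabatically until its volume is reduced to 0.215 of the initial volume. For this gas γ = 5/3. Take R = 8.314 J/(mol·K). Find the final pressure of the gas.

4370 kPa

P₁ = nRT₁/V₁ = 1.17×8.314×347/10.0 = 338 kPa.
Adiabatic: TV^(γ−1) = const ⇒ T₂ = 347×(4.65)^0.667 = 967 K; PV^γ = const ⇒ P₂ = 4370 kPa.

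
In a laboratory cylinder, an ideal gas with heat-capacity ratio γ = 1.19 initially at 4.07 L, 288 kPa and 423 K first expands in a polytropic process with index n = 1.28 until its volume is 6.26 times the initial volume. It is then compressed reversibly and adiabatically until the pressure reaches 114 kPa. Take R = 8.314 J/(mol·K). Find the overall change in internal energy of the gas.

-1540 J

n = P₁V₁/(RT₁) = 288×4.07/(8.314×423) = 0.333 mol.
Step 1 — Polytropic n=1.28: T₂ = T₁(V₁/V₂)^(n−1) = 423×(0.160)^0.28 = 253 K; P₂ = P₁(V₁/V₂)^n = 27.5 kPa.
W = (P₁V₁−P₂V₂)/(n−1) = (288×4.07−27.5×25.5)/0.28 = 1680 J.
ΔU = nCvΔT = 0.333×43.8×(253−423) = -2480 J.
Q = ΔU + W = -796 J.
State after step 1: P = 27.5 kPa, V = 25.5 L, T = 253 K.
Step 2 — Adiabatic: T₂/T₁ = (P₂/P₁)^((γ−1)/γ) ⇒ T₂ = 253×(4.14)^0.160 = 318 K; V₂ = 7.72 L.
ΔU = nCvΔT = 0.333×43.8×(318−253) = 940 J.
Q = 0 for an adiabatic process, so W = −ΔU = -940 J.
Net over both steps: W = 741 J, Q = -796 J, ΔU = -1540 J.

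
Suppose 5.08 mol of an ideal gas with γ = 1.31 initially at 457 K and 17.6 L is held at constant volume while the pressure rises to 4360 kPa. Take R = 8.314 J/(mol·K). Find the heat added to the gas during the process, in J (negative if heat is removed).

185000 J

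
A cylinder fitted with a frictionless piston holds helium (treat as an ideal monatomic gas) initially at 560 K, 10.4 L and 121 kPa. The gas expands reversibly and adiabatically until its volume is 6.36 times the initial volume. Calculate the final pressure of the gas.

5.54 kPa

Adiabatic: TV^(γ−1) = const ⇒ T₂ = 560×(0.157)^0.667 = 163 K; PV^γ = const ⇒ P₂ = 5.54 kPa.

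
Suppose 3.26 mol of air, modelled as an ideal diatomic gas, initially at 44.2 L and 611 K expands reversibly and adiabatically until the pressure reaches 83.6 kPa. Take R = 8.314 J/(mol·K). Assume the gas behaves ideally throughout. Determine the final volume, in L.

P₁ = nRT₁/V₁ = 3.26×8.314×611/44.2 = 375 kPa.
Adiabatic: T₂/T₁ = (P₂/P₁)^((γ−1)/γ) ⇒ T₂ = 611×(0.223)^0.286 = 398 K; V₂ = 129 L.

129 L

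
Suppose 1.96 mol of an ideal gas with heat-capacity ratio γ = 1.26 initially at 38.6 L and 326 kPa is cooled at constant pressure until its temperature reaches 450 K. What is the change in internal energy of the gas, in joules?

-20200 J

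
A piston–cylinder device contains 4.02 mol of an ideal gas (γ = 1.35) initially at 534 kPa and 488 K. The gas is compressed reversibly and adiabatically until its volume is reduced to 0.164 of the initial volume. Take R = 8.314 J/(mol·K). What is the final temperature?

V₁ = nRT₁/P₁ = 4.02×8.314×488/534 = 30.5 L.
Adiabatic: TV^(γ−1) = const ⇒ T₂ = 488×(6.10)^0.350 = 919 K; PV^γ = const ⇒ P₂ = 6130 kPa.

919 K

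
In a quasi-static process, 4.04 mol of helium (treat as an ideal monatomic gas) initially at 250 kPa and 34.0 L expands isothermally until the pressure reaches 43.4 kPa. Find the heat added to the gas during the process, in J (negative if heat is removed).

T₁ = P₁V₁/(nR) = 250×34.0/(4.04×8.314) = 253 K.
Isothermal: T stays 253 K; PV = const ⇒ V₂ = 196 L, P₂ = 43.4 kPa.
ΔU = 0 (ideal gas, T constant).
W = nRT ln(V₂/V₁) = 4.04×8.314×253×ln(5.76) = 14900 J.
Q = ΔU + W = 14900 J.

14900 J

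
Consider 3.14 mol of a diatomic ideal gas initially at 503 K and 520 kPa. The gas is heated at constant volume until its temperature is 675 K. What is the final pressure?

V₁ = nRT₁/P₁ = 3.14×8.314×503/520 = 25.3 L.
Isochoric: V stays 25.3 L; P/T = const ⇒ T₂ = 675 K, P₂ = 698 kPa.

698 kPa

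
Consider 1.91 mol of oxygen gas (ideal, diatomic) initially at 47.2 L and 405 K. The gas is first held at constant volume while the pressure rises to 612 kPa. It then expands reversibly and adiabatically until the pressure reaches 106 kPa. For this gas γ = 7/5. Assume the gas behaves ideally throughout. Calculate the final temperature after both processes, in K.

1100 K

P₁ = nRT₁/V₁ = 1.91×8.314×405/47.2 = 136 kPa.
Step 1 — Isochoric: V stays 47.2 L; P/T = const ⇒ T₂ = 1820 K, P₂ = 612 kPa.
W = 0 (no volume change).
ΔU = nCvΔT = 1.91×20.8×(1820−405) = 56100 J.
Q = ΔU = 56100 J.
State after step 1: P = 612 kPa, V = 47.2 L, T = 1820 K.
Step 2 — Adiabatic: T₂/T₁ = (P₂/P₁)^((γ−1)/γ) ⇒ T₂ = 1820×(0.173)^0.286 = 1100 K; V₂ = 165 L.
ΔU = nCvΔT = 1.91×20.8×(1100−1820) = -28500 J.
Q = 0 for an adiabatic process, so W = −ΔU = 28500 J.
Net over both steps: W = 28500 J, Q = 56100 J, ΔU = 27700 J.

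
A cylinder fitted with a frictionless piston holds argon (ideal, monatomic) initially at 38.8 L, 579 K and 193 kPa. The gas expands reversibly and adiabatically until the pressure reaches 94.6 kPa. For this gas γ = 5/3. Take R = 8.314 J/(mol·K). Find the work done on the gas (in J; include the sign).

n = P₁V₁/(RT₁) = 193×38.8/(8.314×579) = 1.56 mol.
Adiabatic: T₂/T₁ = (P₂/P₁)^((γ−1)/γ) ⇒ T₂ = 579×(0.490)^0.400 = 435 K; V₂ = 59.5 L.
ΔU = nCvΔT = 1.56×12.5×(435−579) = -2790 J.
Q = 0 for an adiabatic process, so W = −ΔU = 2790 J.
Work done on the gas = −W_by = -2790 J.

-2790 J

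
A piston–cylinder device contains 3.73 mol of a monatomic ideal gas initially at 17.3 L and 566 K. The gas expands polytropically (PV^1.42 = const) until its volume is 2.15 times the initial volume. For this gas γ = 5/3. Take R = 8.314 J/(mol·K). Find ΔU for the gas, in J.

-7240 J

P₁ = nRT₁/V₁ = 3.73×8.314×566/17.3 = 1010 kPa.
Polytropic n=1.42: T₂ = T₁(V₁/V₂)^(n−1) = 566×(0.465)^0.42 = 410 K; P₂ = P₁(V₁/V₂)^n = 342 kPa.
For an ideal gas ΔU = nCvΔT with Cv = (3/2)R = 12.5 J/(mol·K).
ΔU = 3.73×12.5×(410−566) = -7240 J.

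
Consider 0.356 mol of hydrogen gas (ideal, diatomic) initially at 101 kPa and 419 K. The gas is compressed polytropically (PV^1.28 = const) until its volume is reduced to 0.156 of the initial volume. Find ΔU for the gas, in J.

2120 J

V₁ = nRT₁/P₁ = 0.356×8.314×419/101 = 12.3 L.
Polytropic n=1.28: T₂ = T₁(V₁/V₂)^(n−1) = 419×(6.41)^0.28 = 705 K; P₂ = P₁(V₁/V₂)^n = 1090 kPa.
For an ideal gas ΔU = nCvΔT with Cv = (5/2)R = 20.8 J/(mol·K).
ΔU = 0.356×20.8×(705−419) = 2120 J.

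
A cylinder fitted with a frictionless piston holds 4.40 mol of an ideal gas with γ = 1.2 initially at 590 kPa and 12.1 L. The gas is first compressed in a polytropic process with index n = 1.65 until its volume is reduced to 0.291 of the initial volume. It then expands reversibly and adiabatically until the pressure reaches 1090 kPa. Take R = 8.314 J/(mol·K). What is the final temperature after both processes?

T₁ = P₁V₁/(nR) = 590×12.1/(4.40×8.314) = 195 K.
Step 1 — Polytropic n=1.65: T₂ = T₁(V₁/V₂)^(n−1) = 195×(3.44)^0.65 = 435 K; P₂ = P₁(V₁/V₂)^n = 4520 kPa.
W = (P₁V₁−P₂V₂)/(n−1) = (590×12.1−4520×3.52)/0.65 = -13500 J.
ΔU = nCvΔT = 4.40×41.6×(435−195) = 43900 J.
Q = ΔU + W = 30400 J.
State after step 1: P = 4520 kPa, V = 3.52 L, T = 435 K.
Step 2 — Adiabatic: T₂/T₁ = (P₂/P₁)^((γ−1)/γ) ⇒ T₂ = 435×(0.241)^0.167 = 343 K; V₂ = 11.5 L.
ΔU = nCvΔT = 4.40×41.6×(343−435) = -16800 J.
Q = 0 for an adiabatic process, so W = −ΔU = 16800 J.
Net over both steps: W = 3290 J, Q = 30400 J, ΔU = 27100 J.

343 K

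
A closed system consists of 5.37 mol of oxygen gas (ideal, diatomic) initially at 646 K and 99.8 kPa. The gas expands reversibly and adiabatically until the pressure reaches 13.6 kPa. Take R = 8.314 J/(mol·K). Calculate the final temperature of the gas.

V₁ = nRT₁/P₁ = 5.37×8.314×646/99.8 = 289 L.
Adiabatic: T₂/T₁ = (P₂/P₁)^((γ−1)/γ) ⇒ T₂ = 646×(0.136)^0.286 = 366 K; V₂ = 1200 L.

366 K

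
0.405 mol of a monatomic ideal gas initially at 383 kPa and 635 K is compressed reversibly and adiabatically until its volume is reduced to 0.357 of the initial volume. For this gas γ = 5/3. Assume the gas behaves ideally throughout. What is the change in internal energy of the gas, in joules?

3170 J

V₁ = nRT₁/P₁ = 0.405×8.314×635/383 = 5.58 L.
Adiabatic: TV^(γ−1) = const ⇒ T₂ = 635×(2.80)^0.667 = 1260 K; PV^γ = const ⇒ P₂ = 2130 kPa.
For an ideal gas ΔU = nCvΔT with Cv = (3/2)R = 12.5 J/(mol·K).
ΔU = 0.405×12.5×(1260−635) = 3170 J.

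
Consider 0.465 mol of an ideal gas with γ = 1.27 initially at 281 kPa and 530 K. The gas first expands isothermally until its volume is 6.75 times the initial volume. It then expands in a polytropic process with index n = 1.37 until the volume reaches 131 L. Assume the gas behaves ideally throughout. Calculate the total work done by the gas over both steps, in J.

V₁ = nRT₁/P₁ = 0.465×8.314×530/281 = 7.29 L.
Step 1 — Isothermal: T stays 530 K; PV = const ⇒ V₂ = 49.2 L, P₂ = 41.6 kPa.
ΔU = 0 (ideal gas, T constant).
W = nRT ln(V₂/V₁) = 0.465×8.314×530×ln(6.75) = 3910 J.
Q = ΔU + W = 3910 J.
State after step 1: P = 41.6 kPa, V = 49.2 L, T = 530 K.
Step 2 — Polytropic n=1.37: T₂ = T₁(V₁/V₂)^(n−1) = 530×(0.376)^0.37 = 369 K; P₂ = P₁(V₁/V₂)^n = 10.9 kPa.
W = (P₁V₁−P₂V₂)/(n−1) = (41.6×49.2−10.9×131)/0.37 = 1680 J.
ΔU = nCvΔT = 0.465×30.8×(369−530) = -2310 J.
Q = ΔU + W = -623 J.
Net over both steps: W = 5600 J, Q = 3290 J, ΔU = -2310 J.

5600 J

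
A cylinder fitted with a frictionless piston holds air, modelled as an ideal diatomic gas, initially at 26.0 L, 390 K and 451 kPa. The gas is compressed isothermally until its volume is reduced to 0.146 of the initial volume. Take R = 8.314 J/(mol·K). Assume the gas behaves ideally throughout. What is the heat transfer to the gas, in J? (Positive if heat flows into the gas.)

n = P₁V₁/(RT₁) = 451×26.0/(8.314×390) = 3.62 mol.
Isothermal: T stays 390 K; PV = const ⇒ V₂ = 3.80 L, P₂ = 3090 kPa.
ΔU = 0 (ideal gas, T constant).
W = nRT ln(V₂/V₁) = 3.62×8.314×390×ln(0.146) = -22600 J.
Q = ΔU + W = -22600 J.

-22600 J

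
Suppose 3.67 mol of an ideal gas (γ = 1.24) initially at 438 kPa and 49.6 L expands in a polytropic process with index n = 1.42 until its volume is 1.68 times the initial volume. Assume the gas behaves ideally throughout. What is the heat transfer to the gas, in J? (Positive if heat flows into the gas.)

-7600 J

T₁ = P₁V₁/(nR) = 438×49.6/(3.67×8.314) = 712 K.
Polytropic n=1.42: T₂ = T₁(V₁/V₂)^(n−1) = 712×(0.595)^0.42 = 573 K; P₂ = P₁(V₁/V₂)^n = 210 kPa.
W = (P₁V₁−P₂V₂)/(n−1) = (438×49.6−210×83.3)/0.42 = 10100 J.
ΔU = nCvΔT = 3.67×34.6×(573−712) = -17700 J.
Q = ΔU + W = -7600 J.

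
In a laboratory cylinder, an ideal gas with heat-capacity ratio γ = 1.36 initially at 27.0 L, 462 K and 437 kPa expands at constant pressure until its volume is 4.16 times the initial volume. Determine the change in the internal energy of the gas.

n = P₁V₁/(RT₁) = 437×27.0/(8.314×462) = 3.07 mol.
Isobaric: P stays 437 kPa; V/T = const ⇒ T₂ = 1920 K, V₂ = 112 L.
For an ideal gas ΔU = nCvΔT with Cv = R/(γ−1) = 23.1 J/(mol·K).
ΔU = 3.07×23.1×(1920−462) = 104000 J.

104000 J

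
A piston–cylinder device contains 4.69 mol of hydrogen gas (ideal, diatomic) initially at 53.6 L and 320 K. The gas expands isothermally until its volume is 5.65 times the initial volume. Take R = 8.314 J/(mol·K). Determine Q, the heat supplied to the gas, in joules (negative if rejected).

21600 J

P₁ = nRT₁/V₁ = 4.69×8.314×320/53.6 = 233 kPa.
Isothermal: T stays 320 K; PV = const ⇒ V₂ = 303 L, P₂ = 41.2 kPa.
ΔU = 0 (ideal gas, T constant).
W = nRT ln(V₂/V₁) = 4.69×8.314×320×ln(5.65) = 21600 J.
Q = ΔU + W = 21600 J.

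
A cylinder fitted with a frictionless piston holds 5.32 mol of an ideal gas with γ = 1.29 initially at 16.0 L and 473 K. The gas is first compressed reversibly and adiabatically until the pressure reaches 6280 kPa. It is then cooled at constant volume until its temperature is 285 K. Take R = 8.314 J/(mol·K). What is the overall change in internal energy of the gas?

-28700 J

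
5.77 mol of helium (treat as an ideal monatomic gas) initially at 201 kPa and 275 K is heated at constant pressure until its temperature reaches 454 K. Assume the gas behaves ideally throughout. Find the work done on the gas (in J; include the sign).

V₁ = nRT₁/P₁ = 5.77×8.314×275/201 = 65.6 L.
Isobaric: P stays 201 kPa; V/T = const ⇒ T₂ = 454 K, V₂ = 108 L.
W = PΔV = 201×(108−65.6) kPa·L = 8590 J.
Work done on the gas = −W_by = -8590 J.

-8590 J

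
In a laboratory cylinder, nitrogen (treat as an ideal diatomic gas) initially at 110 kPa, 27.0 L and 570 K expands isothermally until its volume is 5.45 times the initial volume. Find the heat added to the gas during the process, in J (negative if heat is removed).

n = P₁V₁/(RT₁) = 110×27.0/(8.314×570) = 0.627 mol.
Isothermal: T stays 570 K; PV = const ⇒ V₂ = 147 L, P₂ = 20.2 kPa.
ΔU = 0 (ideal gas, T constant).
W = nRT ln(V₂/V₁) = 0.627×8.314×570×ln(5.45) = 5040 J.
Q = ΔU + W = 5040 J.

5040 J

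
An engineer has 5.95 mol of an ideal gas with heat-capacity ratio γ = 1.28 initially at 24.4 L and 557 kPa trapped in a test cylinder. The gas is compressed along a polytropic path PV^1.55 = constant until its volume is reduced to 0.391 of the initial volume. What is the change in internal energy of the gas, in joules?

32800 J

T₁ = P₁V₁/(nR) = 557×24.4/(5.95×8.314) = 275 K.
Polytropic n=1.55: T₂ = T₁(V₁/V₂)^(n−1) = 275×(2.56)^0.55 = 460 K; P₂ = P₁(V₁/V₂)^n = 2390 kPa.
For an ideal gas ΔU = nCvΔT with Cv = R/(γ−1) = 29.7 J/(mol·K).
ΔU = 5.95×29.7×(460−275) = 32800 J.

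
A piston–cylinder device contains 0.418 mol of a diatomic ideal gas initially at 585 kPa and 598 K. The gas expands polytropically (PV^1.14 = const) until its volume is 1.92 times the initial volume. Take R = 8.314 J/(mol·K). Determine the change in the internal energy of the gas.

V₁ = nRT₁/P₁ = 0.418×8.314×598/585 = 3.55 L.
Polytropic n=1.14: T₂ = T₁(V₁/V₂)^(n−1) = 598×(0.521)^0.14 = 546 K; P₂ = P₁(V₁/V₂)^n = 278 kPa.
For an ideal gas ΔU = nCvΔT with Cv = (5/2)R = 20.8 J/(mol·K).
ΔU = 0.418×20.8×(546−598) = -453 J.

-453 J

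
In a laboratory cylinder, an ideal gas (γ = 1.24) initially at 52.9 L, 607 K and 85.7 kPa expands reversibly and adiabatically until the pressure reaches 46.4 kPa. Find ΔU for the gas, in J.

-2120 J

n = P₁V₁/(RT₁) = 85.7×52.9/(8.314×607) = 0.898 mol.
Adiabatic: T₂/T₁ = (P₂/P₁)^((γ−1)/γ) ⇒ T₂ = 607×(0.541)^0.194 = 539 K; V₂ = 86.8 L.
For an ideal gas ΔU = nCvΔT with Cv = R/(γ−1) = 34.6 J/(mol·K).
ΔU = 0.898×34.6×(539−607) = -2120 J.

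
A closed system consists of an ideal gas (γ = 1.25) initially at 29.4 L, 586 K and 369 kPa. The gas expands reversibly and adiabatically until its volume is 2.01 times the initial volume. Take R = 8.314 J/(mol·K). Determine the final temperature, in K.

Adiabatic: TV^(γ−1) = const ⇒ T₂ = 586×(0.498)^0.250 = 492 K; PV^γ = const ⇒ P₂ = 154 kPa.

492 K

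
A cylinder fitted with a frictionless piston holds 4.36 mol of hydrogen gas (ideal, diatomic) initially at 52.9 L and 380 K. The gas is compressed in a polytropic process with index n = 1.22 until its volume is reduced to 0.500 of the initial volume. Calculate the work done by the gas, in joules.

-10300 J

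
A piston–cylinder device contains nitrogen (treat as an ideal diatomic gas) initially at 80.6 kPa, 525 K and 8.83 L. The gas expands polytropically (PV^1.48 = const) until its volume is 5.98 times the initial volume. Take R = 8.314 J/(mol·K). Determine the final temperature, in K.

Polytropic n=1.48: T₂ = T₁(V₁/V₂)^(n−1) = 525×(0.167)^0.48 = 223 K; P₂ = P₁(V₁/V₂)^n = 5.71 kPa.

223 K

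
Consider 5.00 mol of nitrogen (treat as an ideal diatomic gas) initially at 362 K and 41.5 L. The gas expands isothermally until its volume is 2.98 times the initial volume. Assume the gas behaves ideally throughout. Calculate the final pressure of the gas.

122 kPa

P₁ = nRT₁/V₁ = 5.00×8.314×362/41.5 = 363 kPa.
Isothermal: T stays 362 K; PV = const ⇒ V₂ = 124 L, P₂ = 122 kPa.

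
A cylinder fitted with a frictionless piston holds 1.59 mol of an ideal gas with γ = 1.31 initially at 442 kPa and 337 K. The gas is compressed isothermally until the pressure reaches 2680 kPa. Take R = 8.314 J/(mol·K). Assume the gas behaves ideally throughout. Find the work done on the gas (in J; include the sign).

8030 J

V₁ = nRT₁/P₁ = 1.59×8.314×337/442 = 10.1 L.
Isothermal: T stays 337 K; PV = const ⇒ V₂ = 1.66 L, P₂ = 2680 kPa.
W = nRT ln(V₂/V₁) = 1.59×8.314×337×ln(0.165) = -8030 J.
Work done on the gas = −W_by = 8030 J.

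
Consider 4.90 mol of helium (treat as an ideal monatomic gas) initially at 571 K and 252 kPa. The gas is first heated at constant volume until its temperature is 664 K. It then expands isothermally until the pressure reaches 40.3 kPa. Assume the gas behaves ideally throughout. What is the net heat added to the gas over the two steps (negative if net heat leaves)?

V₁ = nRT₁/P₁ = 4.90×8.314×571/252 = 92.3 L.
Step 1 — Isochoric: V stays 92.3 L; P/T = const ⇒ T₂ = 664 K, P₂ = 293 kPa.
W = 0 (no volume change).
ΔU = nCvΔT = 4.90×12.5×(664−571) = 5680 J.
Q = ΔU = 5680 J.
State after step 1: P = 293 kPa, V = 92.3 L, T = 664 K.
Step 2 — Isothermal: T stays 664 K; PV = const ⇒ V₂ = 671 L, P₂ = 40.3 kPa.
ΔU = 0 (ideal gas, T constant).
W = nRT ln(V₂/V₁) = 4.90×8.314×664×ln(7.27) = 53700 J.
Q = ΔU + W = 53700 J.
Net over both steps: W = 53700 J, Q = 59400 J, ΔU = 5680 J.

59400 J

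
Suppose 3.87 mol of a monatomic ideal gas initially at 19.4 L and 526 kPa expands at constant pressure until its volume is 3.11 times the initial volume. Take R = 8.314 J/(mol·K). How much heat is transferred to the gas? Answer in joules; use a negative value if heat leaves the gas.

53800 J

T₁ = P₁V₁/(nR) = 526×19.4/(3.87×8.314) = 317 K.
Isobaric: P stays 526 kPa; V/T = const ⇒ T₂ = 986 K, V₂ = 60.3 L.
W = PΔV = 526×(60.3−19.4) kPa·L = 21500 J.
ΔU = nCvΔT = 3.87×12.5×(986−317) = 32300 J.
Q = ΔU + W = nCpΔT = 53800 J.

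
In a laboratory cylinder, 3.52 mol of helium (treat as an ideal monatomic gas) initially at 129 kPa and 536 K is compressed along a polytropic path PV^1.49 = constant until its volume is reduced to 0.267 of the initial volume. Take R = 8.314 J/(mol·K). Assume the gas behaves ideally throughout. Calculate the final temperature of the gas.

1020 K

V₁ = nRT₁/P₁ = 3.52×8.314×536/129 = 122 L.
Polytropic n=1.49: T₂ = T₁(V₁/V₂)^(n−1) = 536×(3.75)^0.49 = 1020 K; P₂ = P₁(V₁/V₂)^n = 923 kPa.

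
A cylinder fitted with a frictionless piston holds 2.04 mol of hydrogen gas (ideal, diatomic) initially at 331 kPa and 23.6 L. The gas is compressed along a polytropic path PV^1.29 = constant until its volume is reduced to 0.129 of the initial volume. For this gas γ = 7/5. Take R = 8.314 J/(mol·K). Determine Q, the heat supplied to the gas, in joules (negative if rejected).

T₁ = P₁V₁/(nR) = 331×23.6/(2.04×8.314) = 461 K.
Polytropic n=1.29: T₂ = T₁(V₁/V₂)^(n−1) = 461×(7.75)^0.29 = 834 K; P₂ = P₁(V₁/V₂)^n = 4650 kPa.
W = (P₁V₁−P₂V₂)/(n−1) = (331×23.6−4650×3.04)/0.29 = -21800 J.
ΔU = nCvΔT = 2.04×20.8×(834−461) = 15800 J.
Q = ΔU + W = -6010 J.

-6010 J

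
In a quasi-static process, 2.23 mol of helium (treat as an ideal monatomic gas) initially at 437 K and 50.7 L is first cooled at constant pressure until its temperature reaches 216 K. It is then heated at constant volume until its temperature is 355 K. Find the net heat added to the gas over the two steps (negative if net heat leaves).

-6380 J

P₁ = nRT₁/V₁ = 2.23×8.314×437/50.7 = 160 kPa.
Step 1 — Isobaric: P stays 160 kPa; V/T = const ⇒ T₂ = 216 K, V₂ = 25.1 L.
W = PΔV = 160×(25.1−50.7) kPa·L = -4100 J.
ΔU = nCvΔT = 2.23×12.5×(216−437) = -6150 J.
Q = ΔU + W = nCpΔT = -10200 J.
State after step 1: P = 160 kPa, V = 25.1 L, T = 216 K.
Step 2 — Isochoric: V stays 25.1 L; P/T = const ⇒ T₂ = 355 K, P₂ = 263 kPa.
W = 0 (no volume change).
ΔU = nCvΔT = 2.23×12.5×(355−216) = 3870 J.
Q = ΔU = 3870 J.
Net over both steps: W = -4100 J, Q = -6380 J, ΔU = -2280 J.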